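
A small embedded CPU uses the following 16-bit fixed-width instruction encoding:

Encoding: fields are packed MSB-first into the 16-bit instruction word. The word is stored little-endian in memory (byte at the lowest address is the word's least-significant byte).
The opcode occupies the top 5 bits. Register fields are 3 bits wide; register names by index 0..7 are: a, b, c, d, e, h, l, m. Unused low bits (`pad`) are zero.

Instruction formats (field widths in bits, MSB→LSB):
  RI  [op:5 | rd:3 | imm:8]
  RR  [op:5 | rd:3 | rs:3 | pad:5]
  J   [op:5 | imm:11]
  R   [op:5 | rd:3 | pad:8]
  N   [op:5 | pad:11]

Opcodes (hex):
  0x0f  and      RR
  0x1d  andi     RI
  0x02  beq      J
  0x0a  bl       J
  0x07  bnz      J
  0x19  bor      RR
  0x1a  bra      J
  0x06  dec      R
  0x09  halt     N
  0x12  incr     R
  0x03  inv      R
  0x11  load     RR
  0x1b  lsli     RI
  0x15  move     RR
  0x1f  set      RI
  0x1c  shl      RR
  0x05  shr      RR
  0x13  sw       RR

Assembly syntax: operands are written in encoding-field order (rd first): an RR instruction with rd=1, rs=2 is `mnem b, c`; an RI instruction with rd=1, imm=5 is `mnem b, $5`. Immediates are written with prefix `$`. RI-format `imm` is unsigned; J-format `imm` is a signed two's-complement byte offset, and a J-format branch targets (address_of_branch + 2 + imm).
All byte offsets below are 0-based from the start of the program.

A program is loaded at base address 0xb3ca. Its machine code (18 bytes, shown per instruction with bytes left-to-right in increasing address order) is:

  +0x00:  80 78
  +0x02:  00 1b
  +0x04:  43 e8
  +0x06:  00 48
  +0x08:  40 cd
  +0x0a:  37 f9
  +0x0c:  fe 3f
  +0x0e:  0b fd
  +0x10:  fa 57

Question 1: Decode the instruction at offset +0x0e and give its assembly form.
[0e] 0b fd → 0xfd0b
  top 5b → 0x1f → set [RI]
  rd@[10:8]=0x5 ⇒ h
  imm@[7:0]=0xb ⇒ $11

set h, $11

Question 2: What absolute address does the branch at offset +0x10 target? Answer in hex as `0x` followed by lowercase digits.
off 0x10: read fa 57 as little → 0x57fa
  top 5b → 0xa → bl [J]
  [10:0] imm=2042 (s11→-6) = $-6
  target = base 0xb3ca + off 0x10 + 2 + imm -6 = 0xb3d6

0xb3d6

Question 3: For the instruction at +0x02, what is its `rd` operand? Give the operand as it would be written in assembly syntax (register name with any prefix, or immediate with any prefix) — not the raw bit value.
d

[02] 00 1b → 0x1b00
  opcode bits[15:11]=0x3: inv/R
  [10:8] rd=3 = d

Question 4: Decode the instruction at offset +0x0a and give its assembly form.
set b, $55

@+0a  little-endian(37 f9) = 0xf937
  opcode bits[15:11]=0x1f: set/RI
  [10:8] rd=1 = b
  [7:0] imm=55 = $55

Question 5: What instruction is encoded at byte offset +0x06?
halt

off 0x06: read 00 48 as little → 0x4800
  top 5b → 0x9 → halt [N]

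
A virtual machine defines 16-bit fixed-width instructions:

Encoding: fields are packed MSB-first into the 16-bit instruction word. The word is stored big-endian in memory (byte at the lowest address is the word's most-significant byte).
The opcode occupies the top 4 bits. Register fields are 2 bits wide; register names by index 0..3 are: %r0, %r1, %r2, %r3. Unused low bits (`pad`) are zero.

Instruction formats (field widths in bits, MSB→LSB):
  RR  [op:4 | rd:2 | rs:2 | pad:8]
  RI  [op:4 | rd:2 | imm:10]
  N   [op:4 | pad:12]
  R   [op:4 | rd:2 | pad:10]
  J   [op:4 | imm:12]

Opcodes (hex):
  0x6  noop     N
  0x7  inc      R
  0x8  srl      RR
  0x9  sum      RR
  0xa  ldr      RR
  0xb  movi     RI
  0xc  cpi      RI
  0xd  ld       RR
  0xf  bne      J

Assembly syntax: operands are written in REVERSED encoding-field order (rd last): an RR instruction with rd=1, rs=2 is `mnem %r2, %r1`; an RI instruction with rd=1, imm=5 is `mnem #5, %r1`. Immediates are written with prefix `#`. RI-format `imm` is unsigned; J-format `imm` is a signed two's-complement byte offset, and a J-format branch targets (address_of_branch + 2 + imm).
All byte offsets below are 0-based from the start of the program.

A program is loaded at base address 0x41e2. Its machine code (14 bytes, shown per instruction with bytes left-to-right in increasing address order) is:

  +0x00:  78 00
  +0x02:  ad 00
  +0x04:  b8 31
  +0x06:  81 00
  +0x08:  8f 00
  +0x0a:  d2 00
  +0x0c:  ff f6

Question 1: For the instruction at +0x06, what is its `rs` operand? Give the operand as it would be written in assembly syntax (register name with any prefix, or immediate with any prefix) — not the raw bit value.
@+06  big-endian(81 00) = 0x8100
  top 4b → 0x8 → srl [RR]
  rd: (w>>10)&0x3=0x0 → %r0
  rs: (w>>8)&0x3=0x1 → %r1

%r1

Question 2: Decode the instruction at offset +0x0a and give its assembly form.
+0x0a: d2 00 ⇒ word 0xd200 (big)
  top 4b → 0xd → ld [RR]
  rd@[11:10]=0x0 ⇒ %r0
  rs@[9:8]=0x2 ⇒ %r2

ld %r2, %r0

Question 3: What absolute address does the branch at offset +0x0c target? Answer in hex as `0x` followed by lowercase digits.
0x41e6

+0x0c: ff f6 ⇒ word 0xfff6 (big)
  op=0xfff6>>12=0xf ⇒ bne (J)
  imm@[11:0]=0xff6 (s12→-10) ⇒ #-10
  target = base 0x41e2 + off 0x0c + 2 + imm -10 = 0x41e6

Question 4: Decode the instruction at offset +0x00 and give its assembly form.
off 0x00: read 78 00 as big → 0x7800
  opcode bits[15:12]=0x7: inc/R
  rd: (w>>10)&0x3=0x2 → %r2

inc %r2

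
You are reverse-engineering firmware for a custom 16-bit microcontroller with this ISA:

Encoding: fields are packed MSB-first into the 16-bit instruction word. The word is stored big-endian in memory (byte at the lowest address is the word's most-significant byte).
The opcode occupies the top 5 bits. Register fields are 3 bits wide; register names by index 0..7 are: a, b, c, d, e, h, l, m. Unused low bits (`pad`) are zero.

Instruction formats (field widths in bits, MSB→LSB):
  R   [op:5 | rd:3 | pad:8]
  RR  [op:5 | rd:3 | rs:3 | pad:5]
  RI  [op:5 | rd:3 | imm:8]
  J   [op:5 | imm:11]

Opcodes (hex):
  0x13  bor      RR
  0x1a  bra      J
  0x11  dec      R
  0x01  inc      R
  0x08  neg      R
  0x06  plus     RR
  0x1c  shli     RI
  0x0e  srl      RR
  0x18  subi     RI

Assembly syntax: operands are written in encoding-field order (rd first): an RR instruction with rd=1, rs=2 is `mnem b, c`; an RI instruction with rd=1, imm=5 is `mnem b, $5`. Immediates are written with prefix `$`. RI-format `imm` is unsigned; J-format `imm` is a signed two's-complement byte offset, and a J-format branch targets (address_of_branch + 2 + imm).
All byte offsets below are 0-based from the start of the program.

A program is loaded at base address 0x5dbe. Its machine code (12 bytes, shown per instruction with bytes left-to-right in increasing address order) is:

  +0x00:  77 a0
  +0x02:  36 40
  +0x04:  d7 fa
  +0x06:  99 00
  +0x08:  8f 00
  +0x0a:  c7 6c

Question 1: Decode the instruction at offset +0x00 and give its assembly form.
+0x00: 77 a0 ⇒ word 0x77a0 (big)
  op=0x77a0>>11=0xe ⇒ srl (RR)
  [10:8] rd=7 = m
  [7:5] rs=5 = h

srl m, h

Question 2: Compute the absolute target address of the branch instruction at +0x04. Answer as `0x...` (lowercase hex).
0x5dbe

+0x04: d7 fa ⇒ word 0xd7fa (big)
  opcode bits[15:11]=0x1a: bra/J
  imm@[10:0]=0x7fa (s11→-6) ⇒ $-6
  target = base 0x5dbe + off 0x04 + 2 + imm -6 = 0x5dbe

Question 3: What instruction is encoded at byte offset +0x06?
bor b, a

off 0x06: read 99 00 as big → 0x9900
  opcode bits[15:11]=0x13: bor/RR
  rd: (w>>8)&0x7=0x1 → b
  rs: (w>>5)&0x7=0x0 → a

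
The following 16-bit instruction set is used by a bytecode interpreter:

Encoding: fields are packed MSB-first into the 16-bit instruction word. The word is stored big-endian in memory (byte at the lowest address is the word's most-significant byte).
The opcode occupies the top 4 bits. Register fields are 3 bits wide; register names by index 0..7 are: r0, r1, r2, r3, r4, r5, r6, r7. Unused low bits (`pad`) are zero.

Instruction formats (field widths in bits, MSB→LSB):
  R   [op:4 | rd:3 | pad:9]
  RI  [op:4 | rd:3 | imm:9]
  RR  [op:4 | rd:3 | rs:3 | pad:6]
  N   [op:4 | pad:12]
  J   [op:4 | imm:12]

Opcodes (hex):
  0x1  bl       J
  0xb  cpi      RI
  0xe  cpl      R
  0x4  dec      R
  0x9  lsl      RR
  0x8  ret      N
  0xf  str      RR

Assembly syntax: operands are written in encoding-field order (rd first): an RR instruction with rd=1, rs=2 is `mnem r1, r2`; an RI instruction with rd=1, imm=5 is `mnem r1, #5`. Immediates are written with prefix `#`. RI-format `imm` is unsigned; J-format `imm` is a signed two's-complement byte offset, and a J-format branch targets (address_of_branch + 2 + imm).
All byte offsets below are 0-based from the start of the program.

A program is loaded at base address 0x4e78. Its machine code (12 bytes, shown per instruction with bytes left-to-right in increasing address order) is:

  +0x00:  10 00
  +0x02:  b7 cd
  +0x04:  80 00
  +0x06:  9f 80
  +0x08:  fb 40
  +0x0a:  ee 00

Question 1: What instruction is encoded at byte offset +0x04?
ret

+0x04: 80 00 ⇒ word 0x8000 (big)
  opcode bits[15:12]=0x8: ret/N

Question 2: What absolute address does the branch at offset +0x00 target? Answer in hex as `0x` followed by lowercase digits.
0x4e7a

+0x00: 10 00 ⇒ word 0x1000 (big)
  opcode bits[15:12]=0x1: bl/J
  [11:0] imm=0 = #0
  target = base 0x4e78 + off 0x00 + 2 + imm 0 = 0x4e7a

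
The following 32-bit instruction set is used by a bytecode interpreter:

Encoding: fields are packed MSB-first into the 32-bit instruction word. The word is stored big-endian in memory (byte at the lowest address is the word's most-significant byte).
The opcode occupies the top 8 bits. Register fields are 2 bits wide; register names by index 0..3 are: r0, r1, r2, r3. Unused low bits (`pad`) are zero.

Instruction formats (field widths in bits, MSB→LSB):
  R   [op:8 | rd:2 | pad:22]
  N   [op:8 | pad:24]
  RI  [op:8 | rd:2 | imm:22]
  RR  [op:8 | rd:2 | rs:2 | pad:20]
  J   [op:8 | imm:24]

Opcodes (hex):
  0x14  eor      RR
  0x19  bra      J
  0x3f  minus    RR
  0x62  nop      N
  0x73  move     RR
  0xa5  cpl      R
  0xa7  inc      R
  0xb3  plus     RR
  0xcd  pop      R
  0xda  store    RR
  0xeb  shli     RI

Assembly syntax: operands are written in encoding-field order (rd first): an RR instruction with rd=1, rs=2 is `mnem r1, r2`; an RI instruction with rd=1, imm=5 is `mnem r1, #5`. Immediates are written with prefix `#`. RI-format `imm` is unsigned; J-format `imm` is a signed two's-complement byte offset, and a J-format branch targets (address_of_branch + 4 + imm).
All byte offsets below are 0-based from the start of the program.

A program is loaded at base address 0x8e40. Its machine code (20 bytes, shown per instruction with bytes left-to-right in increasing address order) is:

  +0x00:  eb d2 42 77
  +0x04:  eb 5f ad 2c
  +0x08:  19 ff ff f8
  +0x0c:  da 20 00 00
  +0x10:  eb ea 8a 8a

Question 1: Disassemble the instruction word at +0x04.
@+04  big-endian(eb 5f ad 2c) = 0xeb5fad2c
  op=0xeb5fad2c>>24=0xeb ⇒ shli (RI)
  [23:22] rd=1 = r1
  [21:0] imm=2075948 = #2075948

shli r1, #2075948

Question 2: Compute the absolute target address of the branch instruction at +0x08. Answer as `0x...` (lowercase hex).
0x8e44

off 0x08: read 19 ff ff f8 as big → 0x19fffff8
  op=0x19fffff8>>24=0x19 ⇒ bra (J)
  [23:0] imm=16777208 (s24→-8) = #-8
  target = base 0x8e40 + off 0x08 + 4 + imm -8 = 0x8e44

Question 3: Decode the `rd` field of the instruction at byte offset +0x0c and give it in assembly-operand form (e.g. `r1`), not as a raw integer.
r0

off 0x0c: read da 20 00 00 as big → 0xda200000
  top 8b → 0xda → store [RR]
  rd: (w>>22)&0x3=0x0 → r0
  rs: (w>>20)&0x3=0x2 → r2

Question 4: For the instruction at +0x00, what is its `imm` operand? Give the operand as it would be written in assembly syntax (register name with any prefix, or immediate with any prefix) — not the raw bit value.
+0x00: eb d2 42 77 ⇒ word 0xebd24277 (big)
  opcode bits[31:24]=0xeb: shli/RI
  rd@[23:22]=0x3 ⇒ r3
  imm@[21:0]=0x124277 ⇒ #1196663

#1196663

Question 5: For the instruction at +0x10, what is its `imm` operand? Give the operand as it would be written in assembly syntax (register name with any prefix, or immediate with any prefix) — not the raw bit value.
#2787978

off 0x10: read eb ea 8a 8a as big → 0xebea8a8a
  op=0xebea8a8a>>24=0xeb ⇒ shli (RI)
  rd@[23:22]=0x3 ⇒ r3
  imm@[21:0]=0x2a8a8a ⇒ #2787978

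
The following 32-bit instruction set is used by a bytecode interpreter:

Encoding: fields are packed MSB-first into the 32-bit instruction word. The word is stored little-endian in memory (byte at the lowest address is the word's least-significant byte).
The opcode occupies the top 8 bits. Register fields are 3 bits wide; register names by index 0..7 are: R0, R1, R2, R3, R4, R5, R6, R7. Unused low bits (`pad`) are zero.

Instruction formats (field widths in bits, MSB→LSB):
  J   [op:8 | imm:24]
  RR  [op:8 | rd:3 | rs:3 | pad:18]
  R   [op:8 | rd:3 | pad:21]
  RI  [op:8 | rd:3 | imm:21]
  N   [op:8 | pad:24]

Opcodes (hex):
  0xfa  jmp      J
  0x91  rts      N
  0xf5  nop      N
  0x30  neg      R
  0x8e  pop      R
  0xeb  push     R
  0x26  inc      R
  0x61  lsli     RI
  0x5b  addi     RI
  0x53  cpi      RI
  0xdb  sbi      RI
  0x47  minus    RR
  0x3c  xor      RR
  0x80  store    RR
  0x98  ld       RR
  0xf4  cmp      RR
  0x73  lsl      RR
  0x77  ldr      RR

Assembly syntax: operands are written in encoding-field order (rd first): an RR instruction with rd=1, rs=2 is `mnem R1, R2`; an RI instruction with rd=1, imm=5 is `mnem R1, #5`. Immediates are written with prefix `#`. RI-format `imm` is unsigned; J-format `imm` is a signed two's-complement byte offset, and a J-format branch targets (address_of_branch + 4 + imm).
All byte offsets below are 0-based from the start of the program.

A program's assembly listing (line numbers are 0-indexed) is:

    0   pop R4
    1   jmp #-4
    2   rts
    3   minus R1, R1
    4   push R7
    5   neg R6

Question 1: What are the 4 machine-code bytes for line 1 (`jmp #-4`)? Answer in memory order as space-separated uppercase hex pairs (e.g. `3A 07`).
FC FF FF FA

line 1 (jmp): pack op=0xfa:8|imm=-4:24 = 0xfafffffc; little→ fc ff ff fa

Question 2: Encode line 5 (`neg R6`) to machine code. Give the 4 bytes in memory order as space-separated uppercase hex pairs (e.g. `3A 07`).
00 00 C0 30

L5: neg op=0x30:8|rd=6:3|pad=0:21 ⇒ 0x30c00000 ⇒ little 00 00 c0 30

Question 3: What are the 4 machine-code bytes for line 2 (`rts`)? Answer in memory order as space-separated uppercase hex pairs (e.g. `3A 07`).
line 2 (rts): pack op=0x91:8|pad=0:24 = 0x91000000; little→ 00 00 00 91

00 00 00 91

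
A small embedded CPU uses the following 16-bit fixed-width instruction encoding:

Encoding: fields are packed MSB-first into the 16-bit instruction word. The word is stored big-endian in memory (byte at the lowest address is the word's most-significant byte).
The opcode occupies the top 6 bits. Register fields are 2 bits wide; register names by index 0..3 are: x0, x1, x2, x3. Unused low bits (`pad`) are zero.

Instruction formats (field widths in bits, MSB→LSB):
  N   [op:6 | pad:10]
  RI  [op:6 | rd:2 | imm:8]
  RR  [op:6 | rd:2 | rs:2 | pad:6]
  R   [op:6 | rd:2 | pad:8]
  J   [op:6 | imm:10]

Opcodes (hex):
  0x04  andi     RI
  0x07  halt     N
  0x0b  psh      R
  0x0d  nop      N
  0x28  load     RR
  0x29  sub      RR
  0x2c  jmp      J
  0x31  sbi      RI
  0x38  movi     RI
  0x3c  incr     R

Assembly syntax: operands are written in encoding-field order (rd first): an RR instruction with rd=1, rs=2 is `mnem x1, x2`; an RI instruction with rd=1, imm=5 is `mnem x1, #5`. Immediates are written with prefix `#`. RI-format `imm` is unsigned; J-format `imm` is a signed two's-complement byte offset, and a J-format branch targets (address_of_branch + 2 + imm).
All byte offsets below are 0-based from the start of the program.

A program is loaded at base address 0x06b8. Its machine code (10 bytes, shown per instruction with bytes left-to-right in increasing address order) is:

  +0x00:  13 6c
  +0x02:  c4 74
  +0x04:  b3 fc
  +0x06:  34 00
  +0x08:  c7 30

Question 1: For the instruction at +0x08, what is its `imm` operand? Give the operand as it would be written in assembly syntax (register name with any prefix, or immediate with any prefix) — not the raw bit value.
#48

@+08  big-endian(c7 30) = 0xc730
  opcode bits[15:10]=0x31: sbi/RI
  rd: (w>>8)&0x3=0x3 → x3
  imm: (w>>0)&0xff=0x30 → #48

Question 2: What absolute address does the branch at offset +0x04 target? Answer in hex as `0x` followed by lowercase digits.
[04] b3 fc → 0xb3fc
  op=0xb3fc>>10=0x2c ⇒ jmp (J)
  imm@[9:0]=0x3fc (s10→-4) ⇒ #-4
  target = base 0x06b8 + off 0x04 + 2 + imm -4 = 0x06ba

0x06ba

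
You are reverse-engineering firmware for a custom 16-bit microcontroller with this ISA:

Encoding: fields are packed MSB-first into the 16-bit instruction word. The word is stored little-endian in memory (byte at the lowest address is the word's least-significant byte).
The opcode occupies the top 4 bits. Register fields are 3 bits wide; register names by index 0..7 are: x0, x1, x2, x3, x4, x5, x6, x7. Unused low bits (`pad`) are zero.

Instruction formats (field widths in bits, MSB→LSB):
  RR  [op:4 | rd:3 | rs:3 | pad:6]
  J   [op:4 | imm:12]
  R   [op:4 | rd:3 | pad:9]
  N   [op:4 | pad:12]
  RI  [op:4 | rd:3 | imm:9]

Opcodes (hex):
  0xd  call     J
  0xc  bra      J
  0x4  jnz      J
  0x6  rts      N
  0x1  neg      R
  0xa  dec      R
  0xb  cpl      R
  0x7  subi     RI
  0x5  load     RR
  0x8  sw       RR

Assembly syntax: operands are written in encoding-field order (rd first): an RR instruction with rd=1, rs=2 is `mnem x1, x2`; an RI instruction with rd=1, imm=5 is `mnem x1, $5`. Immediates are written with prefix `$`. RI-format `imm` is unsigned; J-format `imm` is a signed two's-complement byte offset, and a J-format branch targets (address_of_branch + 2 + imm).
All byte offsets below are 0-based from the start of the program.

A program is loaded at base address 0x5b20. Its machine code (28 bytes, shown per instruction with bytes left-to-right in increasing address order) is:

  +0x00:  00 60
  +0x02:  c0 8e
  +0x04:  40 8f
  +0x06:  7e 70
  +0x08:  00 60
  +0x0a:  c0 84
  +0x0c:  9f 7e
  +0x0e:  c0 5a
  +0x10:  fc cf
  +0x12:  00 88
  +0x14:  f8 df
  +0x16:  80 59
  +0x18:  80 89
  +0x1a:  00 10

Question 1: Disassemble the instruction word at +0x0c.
subi x7, $159

off 0x0c: read 9f 7e as little → 0x7e9f
  top 4b → 0x7 → subi [RI]
  rd@[11:9]=0x7 ⇒ x7
  imm@[8:0]=0x9f ⇒ $159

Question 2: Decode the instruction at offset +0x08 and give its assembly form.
@+08  little-endian(00 60) = 0x6000
  top 4b → 0x6 → rts [N]

rts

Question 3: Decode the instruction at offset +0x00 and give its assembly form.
rts

off 0x00: read 00 60 as little → 0x6000
  op=0x6000>>12=0x6 ⇒ rts (N)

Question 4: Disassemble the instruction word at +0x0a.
[0a] c0 84 → 0x84c0
  top 4b → 0x8 → sw [RR]
  [11:9] rd=2 = x2
  [8:6] rs=3 = x3

sw x2, x3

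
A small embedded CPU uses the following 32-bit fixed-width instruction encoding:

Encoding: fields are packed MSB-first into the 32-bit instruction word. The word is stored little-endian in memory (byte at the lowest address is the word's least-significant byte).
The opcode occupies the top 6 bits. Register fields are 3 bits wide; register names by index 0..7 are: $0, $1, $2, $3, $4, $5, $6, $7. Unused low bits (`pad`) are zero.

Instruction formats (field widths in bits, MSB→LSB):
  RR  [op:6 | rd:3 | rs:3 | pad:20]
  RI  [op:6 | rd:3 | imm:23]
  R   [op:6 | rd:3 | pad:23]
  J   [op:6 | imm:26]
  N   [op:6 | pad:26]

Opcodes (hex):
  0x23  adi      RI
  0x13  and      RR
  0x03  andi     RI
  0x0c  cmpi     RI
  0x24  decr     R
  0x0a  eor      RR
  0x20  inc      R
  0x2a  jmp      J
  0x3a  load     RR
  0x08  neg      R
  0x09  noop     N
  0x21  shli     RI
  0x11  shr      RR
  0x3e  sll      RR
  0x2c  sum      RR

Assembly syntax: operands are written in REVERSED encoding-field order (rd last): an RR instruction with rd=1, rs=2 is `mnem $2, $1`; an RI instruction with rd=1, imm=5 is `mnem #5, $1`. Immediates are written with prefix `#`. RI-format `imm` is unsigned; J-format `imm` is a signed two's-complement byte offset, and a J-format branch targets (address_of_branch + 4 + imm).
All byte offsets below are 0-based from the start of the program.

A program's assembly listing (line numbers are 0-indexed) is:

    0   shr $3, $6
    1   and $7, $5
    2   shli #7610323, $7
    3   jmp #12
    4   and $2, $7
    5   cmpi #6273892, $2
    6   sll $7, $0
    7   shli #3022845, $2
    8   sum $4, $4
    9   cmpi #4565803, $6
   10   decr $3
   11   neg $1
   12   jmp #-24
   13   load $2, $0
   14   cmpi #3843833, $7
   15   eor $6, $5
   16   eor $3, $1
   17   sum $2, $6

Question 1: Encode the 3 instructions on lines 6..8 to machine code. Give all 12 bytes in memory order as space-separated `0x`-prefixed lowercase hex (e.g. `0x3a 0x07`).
0x00 0x00 0x70 0xf8 0xfd 0x1f 0x2e 0x85 0x00 0x00 0x40 0xb2

6. sll fields op=0x3e:6|rd=0:3|rs=7:3|pad=0:20 → word f8700000h → 00 00 70 f8
7. shli fields op=0x21:6|rd=2:3|imm=3022845:23 → word 852e1ffdh → fd 1f 2e 85
8. sum fields op=0x2c:6|rd=4:3|rs=4:3|pad=0:20 → word b2400000h → 00 00 40 b2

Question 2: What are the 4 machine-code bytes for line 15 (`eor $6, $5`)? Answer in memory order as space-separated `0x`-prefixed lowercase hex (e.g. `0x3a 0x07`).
0x00 0x00 0xe0 0x2a

L15: eor op=0xa:6|rd=5:3|rs=6:3|pad=0:20 ⇒ 0x2ae00000 ⇒ little 00 00 e0 2a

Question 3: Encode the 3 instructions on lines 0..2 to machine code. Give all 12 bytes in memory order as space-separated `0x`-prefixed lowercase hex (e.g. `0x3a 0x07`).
0x00 0x00 0x30 0x47 0x00 0x00 0xf0 0x4e 0xd3 0x1f 0xf4 0x87

L0: shr op=0x11:6|rd=6:3|rs=3:3|pad=0:20 ⇒ 0x47300000 ⇒ little 00 00 30 47
L1: and op=0x13:6|rd=5:3|rs=7:3|pad=0:20 ⇒ 0x4ef00000 ⇒ little 00 00 f0 4e
L2: shli op=0x21:6|rd=7:3|imm=7610323:23 ⇒ 0x87f41fd3 ⇒ little d3 1f f4 87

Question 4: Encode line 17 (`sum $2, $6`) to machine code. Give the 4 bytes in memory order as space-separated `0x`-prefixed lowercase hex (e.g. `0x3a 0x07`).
0x00 0x00 0x20 0xb3

17. sum fields op=0x2c:6|rd=6:3|rs=2:3|pad=0:20 → word b3200000h → 00 00 20 b3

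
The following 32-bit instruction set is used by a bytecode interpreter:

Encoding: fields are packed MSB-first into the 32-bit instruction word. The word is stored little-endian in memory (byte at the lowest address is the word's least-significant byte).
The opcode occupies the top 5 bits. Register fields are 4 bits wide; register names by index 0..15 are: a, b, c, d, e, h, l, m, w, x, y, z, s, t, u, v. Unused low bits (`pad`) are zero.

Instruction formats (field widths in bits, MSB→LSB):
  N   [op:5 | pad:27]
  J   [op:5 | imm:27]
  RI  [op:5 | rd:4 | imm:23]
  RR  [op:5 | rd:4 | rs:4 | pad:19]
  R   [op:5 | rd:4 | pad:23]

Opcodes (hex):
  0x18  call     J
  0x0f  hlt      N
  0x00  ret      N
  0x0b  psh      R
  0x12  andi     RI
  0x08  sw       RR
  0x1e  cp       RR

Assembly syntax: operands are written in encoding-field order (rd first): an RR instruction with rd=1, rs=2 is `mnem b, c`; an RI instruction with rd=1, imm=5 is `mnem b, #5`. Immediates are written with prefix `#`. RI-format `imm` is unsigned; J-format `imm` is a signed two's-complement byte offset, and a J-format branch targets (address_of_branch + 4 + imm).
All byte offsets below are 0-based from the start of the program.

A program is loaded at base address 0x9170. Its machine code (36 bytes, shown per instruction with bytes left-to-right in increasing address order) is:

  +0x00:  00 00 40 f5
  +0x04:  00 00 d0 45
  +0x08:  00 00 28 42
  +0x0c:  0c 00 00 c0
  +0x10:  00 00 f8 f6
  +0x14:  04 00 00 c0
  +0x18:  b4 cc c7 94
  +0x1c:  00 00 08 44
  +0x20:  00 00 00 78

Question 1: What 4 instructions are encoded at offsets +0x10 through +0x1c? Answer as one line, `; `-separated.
off 0x10: read 00 00 f8 f6 as little → 0xf6f80000
  top 5b → 0x1e → cp [RR]
  [26:23] rd=13 = t
  [22:19] rs=15 = v
off 0x14: read 04 00 00 c0 as little → 0xc0000004
  top 5b → 0x18 → call [J]
  [26:0] imm=4 = #4
off 0x18: read b4 cc c7 94 as little → 0x94c7ccb4
  top 5b → 0x12 → andi [RI]
  [26:23] rd=9 = x
  [22:0] imm=4705460 = #4705460
off 0x1c: read 00 00 08 44 as little → 0x44080000
  top 5b → 0x8 → sw [RR]
  [26:23] rd=8 = w
  [22:19] rs=1 = b

cp t, v; call #4; andi x, #4705460; sw w, b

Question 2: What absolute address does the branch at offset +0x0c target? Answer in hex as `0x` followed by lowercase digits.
0x918c

+0x0c: 0c 00 00 c0 ⇒ word 0xc000000c (little)
  top 5b → 0x18 → call [J]
  [26:0] imm=12 = #12
  target = base 0x9170 + off 0x0c + 4 + imm 12 = 0x918c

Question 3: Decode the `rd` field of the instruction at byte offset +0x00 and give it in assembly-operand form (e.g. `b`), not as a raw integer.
y

[00] 00 00 40 f5 → 0xf5400000
  op=0xf5400000>>27=0x1e ⇒ cp (RR)
  [26:23] rd=10 = y
  [22:19] rs=8 = w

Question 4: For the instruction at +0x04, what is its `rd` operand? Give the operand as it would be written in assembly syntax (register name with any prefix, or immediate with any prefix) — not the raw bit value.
off 0x04: read 00 00 d0 45 as little → 0x45d00000
  op=0x45d00000>>27=0x8 ⇒ sw (RR)
  rd@[26:23]=0xb ⇒ z
  rs@[22:19]=0xa ⇒ y

z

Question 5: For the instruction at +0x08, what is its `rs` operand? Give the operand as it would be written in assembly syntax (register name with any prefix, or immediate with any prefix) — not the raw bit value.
off 0x08: read 00 00 28 42 as little → 0x42280000
  opcode bits[31:27]=0x8: sw/RR
  rd: (w>>23)&0xf=0x4 → e
  rs: (w>>19)&0xf=0x5 → h

h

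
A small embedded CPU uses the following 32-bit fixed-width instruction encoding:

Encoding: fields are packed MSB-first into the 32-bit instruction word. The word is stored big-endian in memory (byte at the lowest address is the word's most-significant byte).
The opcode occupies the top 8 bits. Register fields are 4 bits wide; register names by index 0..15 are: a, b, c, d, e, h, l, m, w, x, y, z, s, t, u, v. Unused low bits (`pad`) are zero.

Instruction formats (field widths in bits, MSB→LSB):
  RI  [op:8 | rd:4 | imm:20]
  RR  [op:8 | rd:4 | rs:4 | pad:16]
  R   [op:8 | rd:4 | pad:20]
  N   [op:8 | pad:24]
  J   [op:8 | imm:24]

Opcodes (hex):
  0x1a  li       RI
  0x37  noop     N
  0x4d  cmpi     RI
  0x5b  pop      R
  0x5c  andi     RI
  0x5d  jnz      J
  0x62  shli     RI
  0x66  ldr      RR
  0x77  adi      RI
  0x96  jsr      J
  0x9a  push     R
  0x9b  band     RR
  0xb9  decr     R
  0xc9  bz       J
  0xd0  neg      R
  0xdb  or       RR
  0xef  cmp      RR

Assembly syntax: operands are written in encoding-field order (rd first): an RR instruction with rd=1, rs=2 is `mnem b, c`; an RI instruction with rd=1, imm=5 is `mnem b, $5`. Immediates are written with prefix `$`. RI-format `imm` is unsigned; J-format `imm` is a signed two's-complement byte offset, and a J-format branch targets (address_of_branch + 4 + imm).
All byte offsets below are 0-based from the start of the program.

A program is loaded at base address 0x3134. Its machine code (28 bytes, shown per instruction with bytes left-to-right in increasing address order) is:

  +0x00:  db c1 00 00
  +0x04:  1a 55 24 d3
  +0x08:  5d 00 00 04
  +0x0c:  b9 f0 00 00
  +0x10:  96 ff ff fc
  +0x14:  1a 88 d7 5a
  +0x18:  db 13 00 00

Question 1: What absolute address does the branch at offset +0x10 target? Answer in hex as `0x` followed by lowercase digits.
0x3144

[10] 96 ff ff fc → 0x96fffffc
  opcode bits[31:24]=0x96: jsr/J
  imm@[23:0]=0xfffffc (s24→-4) ⇒ $-4
  target = base 0x3134 + off 0x10 + 4 + imm -4 = 0x3144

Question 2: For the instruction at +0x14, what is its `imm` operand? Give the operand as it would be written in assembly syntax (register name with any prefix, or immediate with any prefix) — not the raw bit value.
$579418

+0x14: 1a 88 d7 5a ⇒ word 0x1a88d75a (big)
  opcode bits[31:24]=0x1a: li/RI
  rd: (w>>20)&0xf=0x8 → w
  imm: (w>>0)&0xfffff=0x8d75a → $579418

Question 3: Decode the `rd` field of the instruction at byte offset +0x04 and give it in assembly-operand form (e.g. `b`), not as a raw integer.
[04] 1a 55 24 d3 → 0x1a5524d3
  op=0x1a5524d3>>24=0x1a ⇒ li (RI)
  [23:20] rd=5 = h
  [19:0] imm=337107 = $337107

h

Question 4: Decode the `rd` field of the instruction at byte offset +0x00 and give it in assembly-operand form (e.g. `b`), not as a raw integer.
s

+0x00: db c1 00 00 ⇒ word 0xdbc10000 (big)
  op=0xdbc10000>>24=0xdb ⇒ or (RR)
  rd@[23:20]=0xc ⇒ s
  rs@[19:16]=0x1 ⇒ b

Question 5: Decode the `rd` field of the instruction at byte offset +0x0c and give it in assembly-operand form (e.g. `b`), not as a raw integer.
[0c] b9 f0 00 00 → 0xb9f00000
  op=0xb9f00000>>24=0xb9 ⇒ decr (R)
  [23:20] rd=15 = v

v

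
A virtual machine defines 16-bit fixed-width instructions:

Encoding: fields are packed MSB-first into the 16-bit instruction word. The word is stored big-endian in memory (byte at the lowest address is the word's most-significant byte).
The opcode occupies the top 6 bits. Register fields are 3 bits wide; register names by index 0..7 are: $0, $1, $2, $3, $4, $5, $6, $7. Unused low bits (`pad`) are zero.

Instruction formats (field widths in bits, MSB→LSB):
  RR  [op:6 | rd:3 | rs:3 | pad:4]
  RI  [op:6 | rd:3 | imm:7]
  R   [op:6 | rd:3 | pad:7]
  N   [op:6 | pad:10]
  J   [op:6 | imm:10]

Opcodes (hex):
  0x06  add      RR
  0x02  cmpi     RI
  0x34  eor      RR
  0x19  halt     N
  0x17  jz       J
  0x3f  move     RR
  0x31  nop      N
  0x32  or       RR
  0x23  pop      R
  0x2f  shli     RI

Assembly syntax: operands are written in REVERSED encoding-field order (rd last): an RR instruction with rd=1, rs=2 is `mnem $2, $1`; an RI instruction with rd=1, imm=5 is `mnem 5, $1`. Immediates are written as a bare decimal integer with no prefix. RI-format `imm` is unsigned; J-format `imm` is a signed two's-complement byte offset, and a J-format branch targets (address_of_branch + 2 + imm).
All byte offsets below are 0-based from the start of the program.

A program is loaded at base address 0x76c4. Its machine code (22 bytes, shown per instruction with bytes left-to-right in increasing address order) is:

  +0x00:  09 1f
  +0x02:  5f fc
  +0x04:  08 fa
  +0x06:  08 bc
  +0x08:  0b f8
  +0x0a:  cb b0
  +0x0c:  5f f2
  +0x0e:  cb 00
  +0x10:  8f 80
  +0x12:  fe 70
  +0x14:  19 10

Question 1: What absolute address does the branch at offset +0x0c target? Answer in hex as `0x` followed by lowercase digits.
0x76c4

@+0c  big-endian(5f f2) = 0x5ff2
  op=0x5ff2>>10=0x17 ⇒ jz (J)
  imm@[9:0]=0x3f2 (s10→-14) ⇒ -14
  target = base 0x76c4 + off 0x0c + 2 + imm -14 = 0x76c4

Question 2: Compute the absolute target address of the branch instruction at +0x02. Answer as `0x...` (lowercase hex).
off 0x02: read 5f fc as big → 0x5ffc
  op=0x5ffc>>10=0x17 ⇒ jz (J)
  imm: (w>>0)&0x3ff=0x3fc (s10→-4) → -4
  target = base 0x76c4 + off 0x02 + 2 + imm -4 = 0x76c4

0x76c4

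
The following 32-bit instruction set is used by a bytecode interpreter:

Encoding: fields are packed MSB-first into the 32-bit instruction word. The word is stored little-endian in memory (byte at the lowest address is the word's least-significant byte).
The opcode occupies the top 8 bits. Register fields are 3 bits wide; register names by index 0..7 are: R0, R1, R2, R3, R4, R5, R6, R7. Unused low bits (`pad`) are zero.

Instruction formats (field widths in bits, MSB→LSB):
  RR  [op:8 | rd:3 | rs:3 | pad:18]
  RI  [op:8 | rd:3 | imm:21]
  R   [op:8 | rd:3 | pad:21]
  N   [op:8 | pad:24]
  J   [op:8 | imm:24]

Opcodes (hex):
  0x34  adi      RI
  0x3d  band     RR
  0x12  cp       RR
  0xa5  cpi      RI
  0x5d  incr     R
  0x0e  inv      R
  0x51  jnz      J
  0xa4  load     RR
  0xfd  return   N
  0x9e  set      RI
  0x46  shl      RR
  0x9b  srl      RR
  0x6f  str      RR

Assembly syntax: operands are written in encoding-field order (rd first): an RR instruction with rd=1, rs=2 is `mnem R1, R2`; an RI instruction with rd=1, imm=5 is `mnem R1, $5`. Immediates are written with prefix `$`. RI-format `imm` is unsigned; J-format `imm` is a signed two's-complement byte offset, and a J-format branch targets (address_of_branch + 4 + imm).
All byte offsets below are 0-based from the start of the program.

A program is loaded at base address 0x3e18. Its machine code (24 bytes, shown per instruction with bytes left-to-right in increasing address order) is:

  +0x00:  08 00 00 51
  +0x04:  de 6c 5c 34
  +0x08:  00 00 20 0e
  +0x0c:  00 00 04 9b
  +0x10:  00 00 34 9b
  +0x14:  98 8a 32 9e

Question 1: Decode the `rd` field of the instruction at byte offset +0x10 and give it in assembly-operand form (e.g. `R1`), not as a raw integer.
@+10  little-endian(00 00 34 9b) = 0x9b340000
  op=0x9b340000>>24=0x9b ⇒ srl (RR)
  [23:21] rd=1 = R1
  [20:18] rs=5 = R5

R1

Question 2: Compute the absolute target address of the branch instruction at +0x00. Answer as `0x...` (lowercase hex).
off 0x00: read 08 00 00 51 as little → 0x51000008
  op=0x51000008>>24=0x51 ⇒ jnz (J)
  imm@[23:0]=0x8 ⇒ $8
  target = base 0x3e18 + off 0x00 + 4 + imm 8 = 0x3e24

0x3e24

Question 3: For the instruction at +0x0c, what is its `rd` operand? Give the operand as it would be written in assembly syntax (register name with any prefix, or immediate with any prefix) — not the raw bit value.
R0

@+0c  little-endian(00 00 04 9b) = 0x9b040000
  op=0x9b040000>>24=0x9b ⇒ srl (RR)
  rd: (w>>21)&0x7=0x0 → R0
  rs: (w>>18)&0x7=0x1 → R1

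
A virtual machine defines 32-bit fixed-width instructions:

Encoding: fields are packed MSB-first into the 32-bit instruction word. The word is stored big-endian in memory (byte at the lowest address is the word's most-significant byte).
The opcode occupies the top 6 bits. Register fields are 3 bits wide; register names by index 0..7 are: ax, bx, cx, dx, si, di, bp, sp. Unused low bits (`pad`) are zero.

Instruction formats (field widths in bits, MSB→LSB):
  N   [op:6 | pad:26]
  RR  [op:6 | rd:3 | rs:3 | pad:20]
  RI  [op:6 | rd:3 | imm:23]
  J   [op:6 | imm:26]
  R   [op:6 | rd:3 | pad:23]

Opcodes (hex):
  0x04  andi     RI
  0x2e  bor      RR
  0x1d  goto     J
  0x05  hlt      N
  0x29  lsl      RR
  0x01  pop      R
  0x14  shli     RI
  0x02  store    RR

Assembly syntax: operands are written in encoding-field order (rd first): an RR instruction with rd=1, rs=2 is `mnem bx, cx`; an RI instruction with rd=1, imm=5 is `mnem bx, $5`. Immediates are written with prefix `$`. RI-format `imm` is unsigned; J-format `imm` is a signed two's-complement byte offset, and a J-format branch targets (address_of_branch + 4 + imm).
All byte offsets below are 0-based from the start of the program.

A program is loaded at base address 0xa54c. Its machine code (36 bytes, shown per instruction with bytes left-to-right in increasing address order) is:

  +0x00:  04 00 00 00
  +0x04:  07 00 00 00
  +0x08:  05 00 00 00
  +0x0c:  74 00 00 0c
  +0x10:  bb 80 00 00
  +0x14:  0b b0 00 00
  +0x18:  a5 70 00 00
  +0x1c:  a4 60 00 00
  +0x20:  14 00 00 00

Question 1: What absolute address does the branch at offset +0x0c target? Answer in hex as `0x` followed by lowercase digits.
[0c] 74 00 00 0c → 0x7400000c
  top 6b → 0x1d → goto [J]
  imm@[25:0]=0xc ⇒ $12
  target = base 0xa54c + off 0x0c + 4 + imm 12 = 0xa568

0xa568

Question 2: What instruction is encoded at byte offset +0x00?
pop ax

@+00  big-endian(04 00 00 00) = 0x04000000
  op=0x04000000>>26=0x1 ⇒ pop (R)
  [25:23] rd=0 = ax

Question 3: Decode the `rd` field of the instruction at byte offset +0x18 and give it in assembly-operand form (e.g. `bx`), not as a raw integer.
@+18  big-endian(a5 70 00 00) = 0xa5700000
  top 6b → 0x29 → lsl [RR]
  [25:23] rd=2 = cx
  [22:20] rs=7 = sp

cx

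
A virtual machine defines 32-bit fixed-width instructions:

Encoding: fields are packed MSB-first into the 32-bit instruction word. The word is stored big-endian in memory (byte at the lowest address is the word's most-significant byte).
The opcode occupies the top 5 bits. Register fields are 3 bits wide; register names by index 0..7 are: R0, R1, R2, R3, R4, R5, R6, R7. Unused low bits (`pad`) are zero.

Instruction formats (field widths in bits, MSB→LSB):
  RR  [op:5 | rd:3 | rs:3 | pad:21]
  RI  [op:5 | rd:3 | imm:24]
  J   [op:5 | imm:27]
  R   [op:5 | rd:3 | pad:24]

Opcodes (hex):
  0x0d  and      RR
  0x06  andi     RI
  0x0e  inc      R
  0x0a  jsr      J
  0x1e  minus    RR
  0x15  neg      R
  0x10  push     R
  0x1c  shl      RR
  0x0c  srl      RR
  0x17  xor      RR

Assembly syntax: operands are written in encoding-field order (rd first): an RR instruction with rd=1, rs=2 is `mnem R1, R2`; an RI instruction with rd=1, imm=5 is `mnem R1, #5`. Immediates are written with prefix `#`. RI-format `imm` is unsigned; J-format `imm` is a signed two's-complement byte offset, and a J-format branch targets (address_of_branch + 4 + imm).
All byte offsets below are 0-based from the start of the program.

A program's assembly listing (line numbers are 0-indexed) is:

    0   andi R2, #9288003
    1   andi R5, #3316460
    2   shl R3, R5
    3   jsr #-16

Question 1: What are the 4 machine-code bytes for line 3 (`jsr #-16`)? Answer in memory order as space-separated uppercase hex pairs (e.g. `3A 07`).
L3: jsr op=0xa:5|imm=-16:27 ⇒ 0x57fffff0 ⇒ big 57 ff ff f0

57 FF FF F0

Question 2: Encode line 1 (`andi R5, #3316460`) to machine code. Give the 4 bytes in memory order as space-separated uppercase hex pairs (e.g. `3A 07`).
35 32 9A EC

L1: andi op=0x6:5|rd=5:3|imm=3316460:24 ⇒ 0x35329aec ⇒ big 35 32 9a ec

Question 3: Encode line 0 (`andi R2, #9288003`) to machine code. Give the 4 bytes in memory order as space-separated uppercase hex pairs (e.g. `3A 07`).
32 8D B9 43

0. andi fields op=0x6:5|rd=2:3|imm=9288003:24 → word 328db943h → 32 8d b9 43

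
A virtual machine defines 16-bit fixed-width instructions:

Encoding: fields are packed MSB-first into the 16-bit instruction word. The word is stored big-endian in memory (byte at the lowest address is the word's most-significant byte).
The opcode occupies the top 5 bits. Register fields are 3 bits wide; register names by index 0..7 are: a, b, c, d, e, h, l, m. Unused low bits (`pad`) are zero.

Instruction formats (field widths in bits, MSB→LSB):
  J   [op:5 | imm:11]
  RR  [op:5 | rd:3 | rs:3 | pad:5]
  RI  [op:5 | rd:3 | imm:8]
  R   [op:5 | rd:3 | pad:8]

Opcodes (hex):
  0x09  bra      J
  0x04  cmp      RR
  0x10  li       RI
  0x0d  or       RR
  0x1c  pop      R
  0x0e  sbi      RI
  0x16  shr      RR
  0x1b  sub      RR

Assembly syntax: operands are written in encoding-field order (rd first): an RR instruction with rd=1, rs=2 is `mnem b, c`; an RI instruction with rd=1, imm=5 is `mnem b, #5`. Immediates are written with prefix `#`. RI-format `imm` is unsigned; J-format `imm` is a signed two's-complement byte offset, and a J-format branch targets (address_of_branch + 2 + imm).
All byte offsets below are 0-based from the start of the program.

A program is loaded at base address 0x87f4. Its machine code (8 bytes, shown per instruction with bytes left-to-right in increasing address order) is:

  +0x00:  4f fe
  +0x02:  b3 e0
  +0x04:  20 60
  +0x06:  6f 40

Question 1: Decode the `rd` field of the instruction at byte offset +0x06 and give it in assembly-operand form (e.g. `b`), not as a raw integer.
@+06  big-endian(6f 40) = 0x6f40
  opcode bits[15:11]=0xd: or/RR
  [10:8] rd=7 = m
  [7:5] rs=2 = c

m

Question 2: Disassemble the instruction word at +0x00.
bra #-2

+0x00: 4f fe ⇒ word 0x4ffe (big)
  opcode bits[15:11]=0x9: bra/J
  [10:0] imm=2046 (s11→-2) = #-2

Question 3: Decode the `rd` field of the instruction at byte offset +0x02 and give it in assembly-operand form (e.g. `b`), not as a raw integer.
@+02  big-endian(b3 e0) = 0xb3e0
  opcode bits[15:11]=0x16: shr/RR
  rd: (w>>8)&0x7=0x3 → d
  rs: (w>>5)&0x7=0x7 → m

d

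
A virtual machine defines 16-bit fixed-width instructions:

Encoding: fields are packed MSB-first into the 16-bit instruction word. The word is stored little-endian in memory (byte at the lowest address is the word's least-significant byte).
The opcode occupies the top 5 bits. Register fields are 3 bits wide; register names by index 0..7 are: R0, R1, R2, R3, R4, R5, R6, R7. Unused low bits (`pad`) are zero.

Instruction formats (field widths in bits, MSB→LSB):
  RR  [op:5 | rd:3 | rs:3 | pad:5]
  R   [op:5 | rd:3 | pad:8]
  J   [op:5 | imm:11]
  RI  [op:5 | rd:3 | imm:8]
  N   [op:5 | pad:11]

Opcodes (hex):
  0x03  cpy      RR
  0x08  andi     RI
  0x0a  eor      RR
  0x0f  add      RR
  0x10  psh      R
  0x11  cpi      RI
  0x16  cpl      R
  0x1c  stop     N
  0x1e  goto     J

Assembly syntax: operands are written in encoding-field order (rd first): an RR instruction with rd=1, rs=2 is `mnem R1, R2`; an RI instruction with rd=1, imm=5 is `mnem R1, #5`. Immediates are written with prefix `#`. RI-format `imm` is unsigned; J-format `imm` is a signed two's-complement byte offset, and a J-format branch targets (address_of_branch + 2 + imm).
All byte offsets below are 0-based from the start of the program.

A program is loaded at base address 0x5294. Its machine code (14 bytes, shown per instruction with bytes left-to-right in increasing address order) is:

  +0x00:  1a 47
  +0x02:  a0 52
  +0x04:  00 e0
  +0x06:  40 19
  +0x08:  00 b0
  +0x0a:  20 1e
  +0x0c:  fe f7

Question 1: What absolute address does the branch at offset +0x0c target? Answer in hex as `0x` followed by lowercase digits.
@+0c  little-endian(fe f7) = 0xf7fe
  opcode bits[15:11]=0x1e: goto/J
  imm: (w>>0)&0x7ff=0x7fe (s11→-2) → #-2
  target = base 0x5294 + off 0x0c + 2 + imm -2 = 0x52a0

0x52a0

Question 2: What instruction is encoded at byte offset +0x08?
cpl R0

@+08  little-endian(00 b0) = 0xb000
  opcode bits[15:11]=0x16: cpl/R
  rd: (w>>8)&0x7=0x0 → R0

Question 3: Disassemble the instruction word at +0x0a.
+0x0a: 20 1e ⇒ word 0x1e20 (little)
  top 5b → 0x3 → cpy [RR]
  rd: (w>>8)&0x7=0x6 → R6
  rs: (w>>5)&0x7=0x1 → R1

cpy R6, R1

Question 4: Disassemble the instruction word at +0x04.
stop

@+04  little-endian(00 e0) = 0xe000
  op=0xe000>>11=0x1c ⇒ stop (N)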